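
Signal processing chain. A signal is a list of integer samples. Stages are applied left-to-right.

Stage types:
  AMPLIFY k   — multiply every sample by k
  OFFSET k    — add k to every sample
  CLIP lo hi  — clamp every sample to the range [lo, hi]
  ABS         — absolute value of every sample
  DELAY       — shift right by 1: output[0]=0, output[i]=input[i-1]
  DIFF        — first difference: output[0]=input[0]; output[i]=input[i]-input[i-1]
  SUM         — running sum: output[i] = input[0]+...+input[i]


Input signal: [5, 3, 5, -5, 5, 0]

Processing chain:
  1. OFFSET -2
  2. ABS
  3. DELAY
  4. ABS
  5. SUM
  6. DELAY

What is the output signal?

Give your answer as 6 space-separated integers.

Input: [5, 3, 5, -5, 5, 0]
Stage 1 (OFFSET -2): 5+-2=3, 3+-2=1, 5+-2=3, -5+-2=-7, 5+-2=3, 0+-2=-2 -> [3, 1, 3, -7, 3, -2]
Stage 2 (ABS): |3|=3, |1|=1, |3|=3, |-7|=7, |3|=3, |-2|=2 -> [3, 1, 3, 7, 3, 2]
Stage 3 (DELAY): [0, 3, 1, 3, 7, 3] = [0, 3, 1, 3, 7, 3] -> [0, 3, 1, 3, 7, 3]
Stage 4 (ABS): |0|=0, |3|=3, |1|=1, |3|=3, |7|=7, |3|=3 -> [0, 3, 1, 3, 7, 3]
Stage 5 (SUM): sum[0..0]=0, sum[0..1]=3, sum[0..2]=4, sum[0..3]=7, sum[0..4]=14, sum[0..5]=17 -> [0, 3, 4, 7, 14, 17]
Stage 6 (DELAY): [0, 0, 3, 4, 7, 14] = [0, 0, 3, 4, 7, 14] -> [0, 0, 3, 4, 7, 14]

Answer: 0 0 3 4 7 14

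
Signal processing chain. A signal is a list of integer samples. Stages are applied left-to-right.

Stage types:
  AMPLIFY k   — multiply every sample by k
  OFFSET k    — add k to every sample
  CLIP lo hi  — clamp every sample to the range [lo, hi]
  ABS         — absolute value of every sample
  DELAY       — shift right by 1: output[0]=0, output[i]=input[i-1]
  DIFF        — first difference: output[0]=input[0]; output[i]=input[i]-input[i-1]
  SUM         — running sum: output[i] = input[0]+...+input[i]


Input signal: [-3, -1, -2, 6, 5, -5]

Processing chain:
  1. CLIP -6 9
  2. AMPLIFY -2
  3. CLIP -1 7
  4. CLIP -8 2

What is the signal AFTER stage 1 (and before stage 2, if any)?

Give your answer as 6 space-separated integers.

Answer: -3 -1 -2 6 5 -5

Derivation:
Input: [-3, -1, -2, 6, 5, -5]
Stage 1 (CLIP -6 9): clip(-3,-6,9)=-3, clip(-1,-6,9)=-1, clip(-2,-6,9)=-2, clip(6,-6,9)=6, clip(5,-6,9)=5, clip(-5,-6,9)=-5 -> [-3, -1, -2, 6, 5, -5]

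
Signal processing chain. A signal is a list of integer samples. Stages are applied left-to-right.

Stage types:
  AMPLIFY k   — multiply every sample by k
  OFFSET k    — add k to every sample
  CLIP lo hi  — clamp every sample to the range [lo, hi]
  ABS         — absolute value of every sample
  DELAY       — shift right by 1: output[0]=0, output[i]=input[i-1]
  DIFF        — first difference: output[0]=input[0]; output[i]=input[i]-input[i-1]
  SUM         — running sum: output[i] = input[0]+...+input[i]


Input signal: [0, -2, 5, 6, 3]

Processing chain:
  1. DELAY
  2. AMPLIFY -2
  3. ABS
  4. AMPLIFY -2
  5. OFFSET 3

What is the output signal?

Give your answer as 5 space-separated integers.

Input: [0, -2, 5, 6, 3]
Stage 1 (DELAY): [0, 0, -2, 5, 6] = [0, 0, -2, 5, 6] -> [0, 0, -2, 5, 6]
Stage 2 (AMPLIFY -2): 0*-2=0, 0*-2=0, -2*-2=4, 5*-2=-10, 6*-2=-12 -> [0, 0, 4, -10, -12]
Stage 3 (ABS): |0|=0, |0|=0, |4|=4, |-10|=10, |-12|=12 -> [0, 0, 4, 10, 12]
Stage 4 (AMPLIFY -2): 0*-2=0, 0*-2=0, 4*-2=-8, 10*-2=-20, 12*-2=-24 -> [0, 0, -8, -20, -24]
Stage 5 (OFFSET 3): 0+3=3, 0+3=3, -8+3=-5, -20+3=-17, -24+3=-21 -> [3, 3, -5, -17, -21]

Answer: 3 3 -5 -17 -21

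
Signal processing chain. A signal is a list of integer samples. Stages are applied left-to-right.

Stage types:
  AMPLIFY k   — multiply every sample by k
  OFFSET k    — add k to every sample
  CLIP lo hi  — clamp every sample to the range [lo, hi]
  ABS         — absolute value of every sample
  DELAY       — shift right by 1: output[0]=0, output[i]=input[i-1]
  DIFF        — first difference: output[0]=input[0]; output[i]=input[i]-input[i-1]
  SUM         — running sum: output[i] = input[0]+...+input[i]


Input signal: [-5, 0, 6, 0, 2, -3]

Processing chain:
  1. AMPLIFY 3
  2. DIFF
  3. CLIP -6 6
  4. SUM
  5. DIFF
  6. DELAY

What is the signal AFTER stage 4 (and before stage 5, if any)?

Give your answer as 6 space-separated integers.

Input: [-5, 0, 6, 0, 2, -3]
Stage 1 (AMPLIFY 3): -5*3=-15, 0*3=0, 6*3=18, 0*3=0, 2*3=6, -3*3=-9 -> [-15, 0, 18, 0, 6, -9]
Stage 2 (DIFF): s[0]=-15, 0--15=15, 18-0=18, 0-18=-18, 6-0=6, -9-6=-15 -> [-15, 15, 18, -18, 6, -15]
Stage 3 (CLIP -6 6): clip(-15,-6,6)=-6, clip(15,-6,6)=6, clip(18,-6,6)=6, clip(-18,-6,6)=-6, clip(6,-6,6)=6, clip(-15,-6,6)=-6 -> [-6, 6, 6, -6, 6, -6]
Stage 4 (SUM): sum[0..0]=-6, sum[0..1]=0, sum[0..2]=6, sum[0..3]=0, sum[0..4]=6, sum[0..5]=0 -> [-6, 0, 6, 0, 6, 0]

Answer: -6 0 6 0 6 0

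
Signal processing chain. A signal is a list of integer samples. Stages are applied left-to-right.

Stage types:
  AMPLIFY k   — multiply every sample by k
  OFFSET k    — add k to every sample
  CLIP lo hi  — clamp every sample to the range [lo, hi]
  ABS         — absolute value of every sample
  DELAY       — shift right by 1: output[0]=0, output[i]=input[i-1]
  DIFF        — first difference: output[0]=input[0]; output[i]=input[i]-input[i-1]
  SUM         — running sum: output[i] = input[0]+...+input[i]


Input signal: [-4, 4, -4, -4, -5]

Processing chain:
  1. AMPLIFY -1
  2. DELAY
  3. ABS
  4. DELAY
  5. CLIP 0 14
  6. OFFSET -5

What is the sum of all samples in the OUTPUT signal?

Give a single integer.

Input: [-4, 4, -4, -4, -5]
Stage 1 (AMPLIFY -1): -4*-1=4, 4*-1=-4, -4*-1=4, -4*-1=4, -5*-1=5 -> [4, -4, 4, 4, 5]
Stage 2 (DELAY): [0, 4, -4, 4, 4] = [0, 4, -4, 4, 4] -> [0, 4, -4, 4, 4]
Stage 3 (ABS): |0|=0, |4|=4, |-4|=4, |4|=4, |4|=4 -> [0, 4, 4, 4, 4]
Stage 4 (DELAY): [0, 0, 4, 4, 4] = [0, 0, 4, 4, 4] -> [0, 0, 4, 4, 4]
Stage 5 (CLIP 0 14): clip(0,0,14)=0, clip(0,0,14)=0, clip(4,0,14)=4, clip(4,0,14)=4, clip(4,0,14)=4 -> [0, 0, 4, 4, 4]
Stage 6 (OFFSET -5): 0+-5=-5, 0+-5=-5, 4+-5=-1, 4+-5=-1, 4+-5=-1 -> [-5, -5, -1, -1, -1]
Output sum: -13

Answer: -13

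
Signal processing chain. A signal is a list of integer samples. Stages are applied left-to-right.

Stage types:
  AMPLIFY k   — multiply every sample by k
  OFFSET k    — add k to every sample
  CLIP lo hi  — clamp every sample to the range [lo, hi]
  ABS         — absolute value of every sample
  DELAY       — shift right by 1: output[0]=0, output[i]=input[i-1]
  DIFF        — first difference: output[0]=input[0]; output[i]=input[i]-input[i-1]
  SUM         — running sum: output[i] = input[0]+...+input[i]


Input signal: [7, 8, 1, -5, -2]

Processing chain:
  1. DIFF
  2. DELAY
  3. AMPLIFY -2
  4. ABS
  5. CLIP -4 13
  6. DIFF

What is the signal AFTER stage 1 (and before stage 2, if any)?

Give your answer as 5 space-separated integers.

Input: [7, 8, 1, -5, -2]
Stage 1 (DIFF): s[0]=7, 8-7=1, 1-8=-7, -5-1=-6, -2--5=3 -> [7, 1, -7, -6, 3]

Answer: 7 1 -7 -6 3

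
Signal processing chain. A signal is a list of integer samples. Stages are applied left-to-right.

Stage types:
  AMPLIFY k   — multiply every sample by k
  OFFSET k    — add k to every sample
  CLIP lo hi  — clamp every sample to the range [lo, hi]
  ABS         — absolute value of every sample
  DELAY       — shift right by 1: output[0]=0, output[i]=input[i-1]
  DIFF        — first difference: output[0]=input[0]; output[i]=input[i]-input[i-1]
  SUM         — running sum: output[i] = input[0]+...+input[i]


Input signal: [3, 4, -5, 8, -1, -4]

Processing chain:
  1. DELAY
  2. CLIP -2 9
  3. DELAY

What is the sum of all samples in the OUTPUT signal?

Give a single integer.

Input: [3, 4, -5, 8, -1, -4]
Stage 1 (DELAY): [0, 3, 4, -5, 8, -1] = [0, 3, 4, -5, 8, -1] -> [0, 3, 4, -5, 8, -1]
Stage 2 (CLIP -2 9): clip(0,-2,9)=0, clip(3,-2,9)=3, clip(4,-2,9)=4, clip(-5,-2,9)=-2, clip(8,-2,9)=8, clip(-1,-2,9)=-1 -> [0, 3, 4, -2, 8, -1]
Stage 3 (DELAY): [0, 0, 3, 4, -2, 8] = [0, 0, 3, 4, -2, 8] -> [0, 0, 3, 4, -2, 8]
Output sum: 13

Answer: 13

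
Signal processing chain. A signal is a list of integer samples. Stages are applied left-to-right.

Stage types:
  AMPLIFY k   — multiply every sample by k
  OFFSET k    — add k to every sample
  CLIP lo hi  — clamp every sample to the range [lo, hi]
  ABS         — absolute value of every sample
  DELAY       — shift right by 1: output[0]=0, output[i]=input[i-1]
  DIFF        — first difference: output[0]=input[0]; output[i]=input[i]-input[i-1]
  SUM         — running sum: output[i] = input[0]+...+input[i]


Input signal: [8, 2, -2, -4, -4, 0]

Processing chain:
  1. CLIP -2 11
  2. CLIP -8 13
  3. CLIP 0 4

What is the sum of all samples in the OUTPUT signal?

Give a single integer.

Answer: 6

Derivation:
Input: [8, 2, -2, -4, -4, 0]
Stage 1 (CLIP -2 11): clip(8,-2,11)=8, clip(2,-2,11)=2, clip(-2,-2,11)=-2, clip(-4,-2,11)=-2, clip(-4,-2,11)=-2, clip(0,-2,11)=0 -> [8, 2, -2, -2, -2, 0]
Stage 2 (CLIP -8 13): clip(8,-8,13)=8, clip(2,-8,13)=2, clip(-2,-8,13)=-2, clip(-2,-8,13)=-2, clip(-2,-8,13)=-2, clip(0,-8,13)=0 -> [8, 2, -2, -2, -2, 0]
Stage 3 (CLIP 0 4): clip(8,0,4)=4, clip(2,0,4)=2, clip(-2,0,4)=0, clip(-2,0,4)=0, clip(-2,0,4)=0, clip(0,0,4)=0 -> [4, 2, 0, 0, 0, 0]
Output sum: 6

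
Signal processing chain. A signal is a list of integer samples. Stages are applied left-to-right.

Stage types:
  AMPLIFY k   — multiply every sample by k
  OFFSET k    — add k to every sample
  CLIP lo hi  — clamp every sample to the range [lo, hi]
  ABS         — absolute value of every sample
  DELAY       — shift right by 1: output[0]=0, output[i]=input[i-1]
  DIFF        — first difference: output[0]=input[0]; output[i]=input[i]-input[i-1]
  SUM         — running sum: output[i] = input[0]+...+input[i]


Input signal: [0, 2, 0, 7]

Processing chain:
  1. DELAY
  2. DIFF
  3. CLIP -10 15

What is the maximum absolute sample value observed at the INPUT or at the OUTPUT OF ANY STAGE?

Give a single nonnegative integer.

Input: [0, 2, 0, 7] (max |s|=7)
Stage 1 (DELAY): [0, 0, 2, 0] = [0, 0, 2, 0] -> [0, 0, 2, 0] (max |s|=2)
Stage 2 (DIFF): s[0]=0, 0-0=0, 2-0=2, 0-2=-2 -> [0, 0, 2, -2] (max |s|=2)
Stage 3 (CLIP -10 15): clip(0,-10,15)=0, clip(0,-10,15)=0, clip(2,-10,15)=2, clip(-2,-10,15)=-2 -> [0, 0, 2, -2] (max |s|=2)
Overall max amplitude: 7

Answer: 7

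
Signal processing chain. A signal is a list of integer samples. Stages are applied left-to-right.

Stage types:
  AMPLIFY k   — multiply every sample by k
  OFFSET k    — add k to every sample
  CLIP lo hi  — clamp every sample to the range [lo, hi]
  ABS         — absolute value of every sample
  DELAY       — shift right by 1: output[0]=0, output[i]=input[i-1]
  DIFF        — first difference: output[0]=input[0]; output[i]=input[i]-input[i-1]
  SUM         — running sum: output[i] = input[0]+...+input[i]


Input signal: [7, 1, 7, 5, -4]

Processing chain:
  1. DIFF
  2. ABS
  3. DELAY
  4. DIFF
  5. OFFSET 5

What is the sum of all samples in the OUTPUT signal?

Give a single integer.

Input: [7, 1, 7, 5, -4]
Stage 1 (DIFF): s[0]=7, 1-7=-6, 7-1=6, 5-7=-2, -4-5=-9 -> [7, -6, 6, -2, -9]
Stage 2 (ABS): |7|=7, |-6|=6, |6|=6, |-2|=2, |-9|=9 -> [7, 6, 6, 2, 9]
Stage 3 (DELAY): [0, 7, 6, 6, 2] = [0, 7, 6, 6, 2] -> [0, 7, 6, 6, 2]
Stage 4 (DIFF): s[0]=0, 7-0=7, 6-7=-1, 6-6=0, 2-6=-4 -> [0, 7, -1, 0, -4]
Stage 5 (OFFSET 5): 0+5=5, 7+5=12, -1+5=4, 0+5=5, -4+5=1 -> [5, 12, 4, 5, 1]
Output sum: 27

Answer: 27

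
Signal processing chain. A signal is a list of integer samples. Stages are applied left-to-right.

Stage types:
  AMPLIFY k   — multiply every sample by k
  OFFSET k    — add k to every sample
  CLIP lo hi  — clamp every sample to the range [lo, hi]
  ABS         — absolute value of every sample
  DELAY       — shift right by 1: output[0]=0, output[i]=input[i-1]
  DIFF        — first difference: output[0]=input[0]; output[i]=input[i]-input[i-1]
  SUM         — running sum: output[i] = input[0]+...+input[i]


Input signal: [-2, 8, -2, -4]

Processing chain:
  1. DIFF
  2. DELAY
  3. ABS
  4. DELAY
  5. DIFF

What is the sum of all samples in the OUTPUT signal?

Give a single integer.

Answer: 10

Derivation:
Input: [-2, 8, -2, -4]
Stage 1 (DIFF): s[0]=-2, 8--2=10, -2-8=-10, -4--2=-2 -> [-2, 10, -10, -2]
Stage 2 (DELAY): [0, -2, 10, -10] = [0, -2, 10, -10] -> [0, -2, 10, -10]
Stage 3 (ABS): |0|=0, |-2|=2, |10|=10, |-10|=10 -> [0, 2, 10, 10]
Stage 4 (DELAY): [0, 0, 2, 10] = [0, 0, 2, 10] -> [0, 0, 2, 10]
Stage 5 (DIFF): s[0]=0, 0-0=0, 2-0=2, 10-2=8 -> [0, 0, 2, 8]
Output sum: 10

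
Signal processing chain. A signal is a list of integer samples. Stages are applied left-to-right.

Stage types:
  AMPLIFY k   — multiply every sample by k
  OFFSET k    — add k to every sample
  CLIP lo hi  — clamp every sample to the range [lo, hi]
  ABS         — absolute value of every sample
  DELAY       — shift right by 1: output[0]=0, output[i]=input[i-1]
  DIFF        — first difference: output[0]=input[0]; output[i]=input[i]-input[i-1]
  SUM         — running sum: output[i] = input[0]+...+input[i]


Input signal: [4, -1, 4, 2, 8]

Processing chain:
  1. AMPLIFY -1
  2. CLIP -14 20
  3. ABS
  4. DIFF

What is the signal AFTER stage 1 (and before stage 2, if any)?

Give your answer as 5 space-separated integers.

Answer: -4 1 -4 -2 -8

Derivation:
Input: [4, -1, 4, 2, 8]
Stage 1 (AMPLIFY -1): 4*-1=-4, -1*-1=1, 4*-1=-4, 2*-1=-2, 8*-1=-8 -> [-4, 1, -4, -2, -8]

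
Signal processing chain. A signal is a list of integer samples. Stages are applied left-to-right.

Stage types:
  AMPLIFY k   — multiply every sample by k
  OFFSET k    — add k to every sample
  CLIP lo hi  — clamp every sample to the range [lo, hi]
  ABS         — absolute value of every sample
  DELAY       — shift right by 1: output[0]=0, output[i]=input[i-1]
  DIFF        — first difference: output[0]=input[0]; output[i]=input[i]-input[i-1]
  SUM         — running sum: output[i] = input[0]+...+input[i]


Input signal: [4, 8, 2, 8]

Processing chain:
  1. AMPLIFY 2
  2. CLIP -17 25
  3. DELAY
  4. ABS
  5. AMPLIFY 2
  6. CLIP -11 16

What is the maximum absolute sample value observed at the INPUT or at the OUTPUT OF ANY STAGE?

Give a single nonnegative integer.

Input: [4, 8, 2, 8] (max |s|=8)
Stage 1 (AMPLIFY 2): 4*2=8, 8*2=16, 2*2=4, 8*2=16 -> [8, 16, 4, 16] (max |s|=16)
Stage 2 (CLIP -17 25): clip(8,-17,25)=8, clip(16,-17,25)=16, clip(4,-17,25)=4, clip(16,-17,25)=16 -> [8, 16, 4, 16] (max |s|=16)
Stage 3 (DELAY): [0, 8, 16, 4] = [0, 8, 16, 4] -> [0, 8, 16, 4] (max |s|=16)
Stage 4 (ABS): |0|=0, |8|=8, |16|=16, |4|=4 -> [0, 8, 16, 4] (max |s|=16)
Stage 5 (AMPLIFY 2): 0*2=0, 8*2=16, 16*2=32, 4*2=8 -> [0, 16, 32, 8] (max |s|=32)
Stage 6 (CLIP -11 16): clip(0,-11,16)=0, clip(16,-11,16)=16, clip(32,-11,16)=16, clip(8,-11,16)=8 -> [0, 16, 16, 8] (max |s|=16)
Overall max amplitude: 32

Answer: 32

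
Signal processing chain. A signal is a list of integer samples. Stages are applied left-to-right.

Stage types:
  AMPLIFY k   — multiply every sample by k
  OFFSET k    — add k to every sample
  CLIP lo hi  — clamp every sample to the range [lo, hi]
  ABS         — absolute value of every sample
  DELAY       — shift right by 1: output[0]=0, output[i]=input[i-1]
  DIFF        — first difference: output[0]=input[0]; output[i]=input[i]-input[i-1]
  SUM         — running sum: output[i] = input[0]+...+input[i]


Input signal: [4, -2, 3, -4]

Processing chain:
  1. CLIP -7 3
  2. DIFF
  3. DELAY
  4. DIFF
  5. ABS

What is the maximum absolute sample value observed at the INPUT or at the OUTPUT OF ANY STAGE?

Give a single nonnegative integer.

Input: [4, -2, 3, -4] (max |s|=4)
Stage 1 (CLIP -7 3): clip(4,-7,3)=3, clip(-2,-7,3)=-2, clip(3,-7,3)=3, clip(-4,-7,3)=-4 -> [3, -2, 3, -4] (max |s|=4)
Stage 2 (DIFF): s[0]=3, -2-3=-5, 3--2=5, -4-3=-7 -> [3, -5, 5, -7] (max |s|=7)
Stage 3 (DELAY): [0, 3, -5, 5] = [0, 3, -5, 5] -> [0, 3, -5, 5] (max |s|=5)
Stage 4 (DIFF): s[0]=0, 3-0=3, -5-3=-8, 5--5=10 -> [0, 3, -8, 10] (max |s|=10)
Stage 5 (ABS): |0|=0, |3|=3, |-8|=8, |10|=10 -> [0, 3, 8, 10] (max |s|=10)
Overall max amplitude: 10

Answer: 10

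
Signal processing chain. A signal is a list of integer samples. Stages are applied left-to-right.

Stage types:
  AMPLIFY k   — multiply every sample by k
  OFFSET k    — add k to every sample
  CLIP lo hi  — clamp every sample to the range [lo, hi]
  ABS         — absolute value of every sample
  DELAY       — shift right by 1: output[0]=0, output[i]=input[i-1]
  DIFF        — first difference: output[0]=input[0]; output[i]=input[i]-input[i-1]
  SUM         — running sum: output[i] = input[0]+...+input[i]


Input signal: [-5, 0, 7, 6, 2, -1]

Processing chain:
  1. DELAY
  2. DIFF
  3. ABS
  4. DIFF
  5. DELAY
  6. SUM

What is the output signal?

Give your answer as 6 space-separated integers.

Answer: 0 0 5 5 7 1

Derivation:
Input: [-5, 0, 7, 6, 2, -1]
Stage 1 (DELAY): [0, -5, 0, 7, 6, 2] = [0, -5, 0, 7, 6, 2] -> [0, -5, 0, 7, 6, 2]
Stage 2 (DIFF): s[0]=0, -5-0=-5, 0--5=5, 7-0=7, 6-7=-1, 2-6=-4 -> [0, -5, 5, 7, -1, -4]
Stage 3 (ABS): |0|=0, |-5|=5, |5|=5, |7|=7, |-1|=1, |-4|=4 -> [0, 5, 5, 7, 1, 4]
Stage 4 (DIFF): s[0]=0, 5-0=5, 5-5=0, 7-5=2, 1-7=-6, 4-1=3 -> [0, 5, 0, 2, -6, 3]
Stage 5 (DELAY): [0, 0, 5, 0, 2, -6] = [0, 0, 5, 0, 2, -6] -> [0, 0, 5, 0, 2, -6]
Stage 6 (SUM): sum[0..0]=0, sum[0..1]=0, sum[0..2]=5, sum[0..3]=5, sum[0..4]=7, sum[0..5]=1 -> [0, 0, 5, 5, 7, 1]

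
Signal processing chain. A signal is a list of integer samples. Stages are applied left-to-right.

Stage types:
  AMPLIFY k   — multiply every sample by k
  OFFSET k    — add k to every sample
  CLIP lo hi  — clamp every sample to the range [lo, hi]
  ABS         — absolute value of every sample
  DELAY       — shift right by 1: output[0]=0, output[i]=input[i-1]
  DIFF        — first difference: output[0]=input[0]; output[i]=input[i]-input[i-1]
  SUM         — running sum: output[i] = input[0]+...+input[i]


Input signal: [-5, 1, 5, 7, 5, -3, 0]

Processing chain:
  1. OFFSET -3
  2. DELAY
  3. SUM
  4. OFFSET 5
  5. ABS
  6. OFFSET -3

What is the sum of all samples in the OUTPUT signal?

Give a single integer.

Answer: 2

Derivation:
Input: [-5, 1, 5, 7, 5, -3, 0]
Stage 1 (OFFSET -3): -5+-3=-8, 1+-3=-2, 5+-3=2, 7+-3=4, 5+-3=2, -3+-3=-6, 0+-3=-3 -> [-8, -2, 2, 4, 2, -6, -3]
Stage 2 (DELAY): [0, -8, -2, 2, 4, 2, -6] = [0, -8, -2, 2, 4, 2, -6] -> [0, -8, -2, 2, 4, 2, -6]
Stage 3 (SUM): sum[0..0]=0, sum[0..1]=-8, sum[0..2]=-10, sum[0..3]=-8, sum[0..4]=-4, sum[0..5]=-2, sum[0..6]=-8 -> [0, -8, -10, -8, -4, -2, -8]
Stage 4 (OFFSET 5): 0+5=5, -8+5=-3, -10+5=-5, -8+5=-3, -4+5=1, -2+5=3, -8+5=-3 -> [5, -3, -5, -3, 1, 3, -3]
Stage 5 (ABS): |5|=5, |-3|=3, |-5|=5, |-3|=3, |1|=1, |3|=3, |-3|=3 -> [5, 3, 5, 3, 1, 3, 3]
Stage 6 (OFFSET -3): 5+-3=2, 3+-3=0, 5+-3=2, 3+-3=0, 1+-3=-2, 3+-3=0, 3+-3=0 -> [2, 0, 2, 0, -2, 0, 0]
Output sum: 2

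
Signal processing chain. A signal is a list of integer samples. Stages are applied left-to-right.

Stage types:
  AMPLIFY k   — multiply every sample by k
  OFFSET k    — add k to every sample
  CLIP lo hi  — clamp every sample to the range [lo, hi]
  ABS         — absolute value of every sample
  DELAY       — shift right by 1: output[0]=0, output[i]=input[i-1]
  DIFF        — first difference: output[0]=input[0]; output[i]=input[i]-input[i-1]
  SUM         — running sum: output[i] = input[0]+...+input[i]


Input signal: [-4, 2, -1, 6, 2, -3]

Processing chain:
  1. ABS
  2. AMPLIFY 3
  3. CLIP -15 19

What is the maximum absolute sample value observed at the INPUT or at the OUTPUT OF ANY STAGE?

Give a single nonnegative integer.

Answer: 18

Derivation:
Input: [-4, 2, -1, 6, 2, -3] (max |s|=6)
Stage 1 (ABS): |-4|=4, |2|=2, |-1|=1, |6|=6, |2|=2, |-3|=3 -> [4, 2, 1, 6, 2, 3] (max |s|=6)
Stage 2 (AMPLIFY 3): 4*3=12, 2*3=6, 1*3=3, 6*3=18, 2*3=6, 3*3=9 -> [12, 6, 3, 18, 6, 9] (max |s|=18)
Stage 3 (CLIP -15 19): clip(12,-15,19)=12, clip(6,-15,19)=6, clip(3,-15,19)=3, clip(18,-15,19)=18, clip(6,-15,19)=6, clip(9,-15,19)=9 -> [12, 6, 3, 18, 6, 9] (max |s|=18)
Overall max amplitude: 18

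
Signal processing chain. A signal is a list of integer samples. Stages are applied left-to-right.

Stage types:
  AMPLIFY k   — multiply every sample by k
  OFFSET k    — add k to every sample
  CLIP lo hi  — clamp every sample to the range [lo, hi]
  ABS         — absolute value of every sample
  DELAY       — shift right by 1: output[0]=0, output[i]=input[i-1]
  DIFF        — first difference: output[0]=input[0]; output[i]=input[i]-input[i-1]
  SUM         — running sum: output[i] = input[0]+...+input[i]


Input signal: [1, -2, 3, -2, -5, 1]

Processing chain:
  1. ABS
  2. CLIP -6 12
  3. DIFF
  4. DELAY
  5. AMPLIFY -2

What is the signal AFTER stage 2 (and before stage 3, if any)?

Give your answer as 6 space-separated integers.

Answer: 1 2 3 2 5 1

Derivation:
Input: [1, -2, 3, -2, -5, 1]
Stage 1 (ABS): |1|=1, |-2|=2, |3|=3, |-2|=2, |-5|=5, |1|=1 -> [1, 2, 3, 2, 5, 1]
Stage 2 (CLIP -6 12): clip(1,-6,12)=1, clip(2,-6,12)=2, clip(3,-6,12)=3, clip(2,-6,12)=2, clip(5,-6,12)=5, clip(1,-6,12)=1 -> [1, 2, 3, 2, 5, 1]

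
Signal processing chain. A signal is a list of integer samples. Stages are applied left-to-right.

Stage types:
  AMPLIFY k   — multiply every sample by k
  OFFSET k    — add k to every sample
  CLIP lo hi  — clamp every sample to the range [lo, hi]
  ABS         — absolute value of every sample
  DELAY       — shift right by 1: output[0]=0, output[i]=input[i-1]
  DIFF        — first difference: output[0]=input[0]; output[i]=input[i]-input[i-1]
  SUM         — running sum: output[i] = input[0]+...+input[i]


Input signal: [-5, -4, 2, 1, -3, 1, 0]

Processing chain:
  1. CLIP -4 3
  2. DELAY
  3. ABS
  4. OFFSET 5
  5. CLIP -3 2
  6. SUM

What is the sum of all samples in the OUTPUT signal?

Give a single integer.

Input: [-5, -4, 2, 1, -3, 1, 0]
Stage 1 (CLIP -4 3): clip(-5,-4,3)=-4, clip(-4,-4,3)=-4, clip(2,-4,3)=2, clip(1,-4,3)=1, clip(-3,-4,3)=-3, clip(1,-4,3)=1, clip(0,-4,3)=0 -> [-4, -4, 2, 1, -3, 1, 0]
Stage 2 (DELAY): [0, -4, -4, 2, 1, -3, 1] = [0, -4, -4, 2, 1, -3, 1] -> [0, -4, -4, 2, 1, -3, 1]
Stage 3 (ABS): |0|=0, |-4|=4, |-4|=4, |2|=2, |1|=1, |-3|=3, |1|=1 -> [0, 4, 4, 2, 1, 3, 1]
Stage 4 (OFFSET 5): 0+5=5, 4+5=9, 4+5=9, 2+5=7, 1+5=6, 3+5=8, 1+5=6 -> [5, 9, 9, 7, 6, 8, 6]
Stage 5 (CLIP -3 2): clip(5,-3,2)=2, clip(9,-3,2)=2, clip(9,-3,2)=2, clip(7,-3,2)=2, clip(6,-3,2)=2, clip(8,-3,2)=2, clip(6,-3,2)=2 -> [2, 2, 2, 2, 2, 2, 2]
Stage 6 (SUM): sum[0..0]=2, sum[0..1]=4, sum[0..2]=6, sum[0..3]=8, sum[0..4]=10, sum[0..5]=12, sum[0..6]=14 -> [2, 4, 6, 8, 10, 12, 14]
Output sum: 56

Answer: 56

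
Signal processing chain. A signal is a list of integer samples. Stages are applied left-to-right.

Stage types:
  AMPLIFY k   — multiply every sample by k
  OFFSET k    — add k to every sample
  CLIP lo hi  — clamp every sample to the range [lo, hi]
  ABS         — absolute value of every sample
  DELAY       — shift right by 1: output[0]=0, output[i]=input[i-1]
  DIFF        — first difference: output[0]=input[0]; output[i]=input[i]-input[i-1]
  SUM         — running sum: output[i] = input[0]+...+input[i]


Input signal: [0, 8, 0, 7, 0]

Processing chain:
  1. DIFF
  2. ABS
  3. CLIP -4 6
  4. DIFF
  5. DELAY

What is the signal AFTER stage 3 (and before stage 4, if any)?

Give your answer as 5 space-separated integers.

Answer: 0 6 6 6 6

Derivation:
Input: [0, 8, 0, 7, 0]
Stage 1 (DIFF): s[0]=0, 8-0=8, 0-8=-8, 7-0=7, 0-7=-7 -> [0, 8, -8, 7, -7]
Stage 2 (ABS): |0|=0, |8|=8, |-8|=8, |7|=7, |-7|=7 -> [0, 8, 8, 7, 7]
Stage 3 (CLIP -4 6): clip(0,-4,6)=0, clip(8,-4,6)=6, clip(8,-4,6)=6, clip(7,-4,6)=6, clip(7,-4,6)=6 -> [0, 6, 6, 6, 6]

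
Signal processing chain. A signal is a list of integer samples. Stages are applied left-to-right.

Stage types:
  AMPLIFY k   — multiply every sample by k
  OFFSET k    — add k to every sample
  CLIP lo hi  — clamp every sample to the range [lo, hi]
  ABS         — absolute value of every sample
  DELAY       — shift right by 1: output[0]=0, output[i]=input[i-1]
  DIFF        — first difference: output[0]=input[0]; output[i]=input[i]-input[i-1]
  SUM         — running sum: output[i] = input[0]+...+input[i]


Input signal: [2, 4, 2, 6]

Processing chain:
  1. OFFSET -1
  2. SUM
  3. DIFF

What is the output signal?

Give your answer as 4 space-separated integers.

Answer: 1 3 1 5

Derivation:
Input: [2, 4, 2, 6]
Stage 1 (OFFSET -1): 2+-1=1, 4+-1=3, 2+-1=1, 6+-1=5 -> [1, 3, 1, 5]
Stage 2 (SUM): sum[0..0]=1, sum[0..1]=4, sum[0..2]=5, sum[0..3]=10 -> [1, 4, 5, 10]
Stage 3 (DIFF): s[0]=1, 4-1=3, 5-4=1, 10-5=5 -> [1, 3, 1, 5]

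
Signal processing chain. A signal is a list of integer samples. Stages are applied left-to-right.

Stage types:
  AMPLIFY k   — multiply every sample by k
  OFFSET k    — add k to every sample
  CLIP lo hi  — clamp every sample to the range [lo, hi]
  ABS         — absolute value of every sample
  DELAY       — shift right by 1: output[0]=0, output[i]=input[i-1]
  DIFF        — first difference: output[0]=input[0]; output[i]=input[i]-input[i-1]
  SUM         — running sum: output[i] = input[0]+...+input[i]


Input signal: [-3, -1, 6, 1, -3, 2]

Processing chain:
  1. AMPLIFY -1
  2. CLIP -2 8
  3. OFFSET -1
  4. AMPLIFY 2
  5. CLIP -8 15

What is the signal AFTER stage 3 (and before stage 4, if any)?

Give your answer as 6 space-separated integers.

Answer: 2 0 -3 -2 2 -3

Derivation:
Input: [-3, -1, 6, 1, -3, 2]
Stage 1 (AMPLIFY -1): -3*-1=3, -1*-1=1, 6*-1=-6, 1*-1=-1, -3*-1=3, 2*-1=-2 -> [3, 1, -6, -1, 3, -2]
Stage 2 (CLIP -2 8): clip(3,-2,8)=3, clip(1,-2,8)=1, clip(-6,-2,8)=-2, clip(-1,-2,8)=-1, clip(3,-2,8)=3, clip(-2,-2,8)=-2 -> [3, 1, -2, -1, 3, -2]
Stage 3 (OFFSET -1): 3+-1=2, 1+-1=0, -2+-1=-3, -1+-1=-2, 3+-1=2, -2+-1=-3 -> [2, 0, -3, -2, 2, -3]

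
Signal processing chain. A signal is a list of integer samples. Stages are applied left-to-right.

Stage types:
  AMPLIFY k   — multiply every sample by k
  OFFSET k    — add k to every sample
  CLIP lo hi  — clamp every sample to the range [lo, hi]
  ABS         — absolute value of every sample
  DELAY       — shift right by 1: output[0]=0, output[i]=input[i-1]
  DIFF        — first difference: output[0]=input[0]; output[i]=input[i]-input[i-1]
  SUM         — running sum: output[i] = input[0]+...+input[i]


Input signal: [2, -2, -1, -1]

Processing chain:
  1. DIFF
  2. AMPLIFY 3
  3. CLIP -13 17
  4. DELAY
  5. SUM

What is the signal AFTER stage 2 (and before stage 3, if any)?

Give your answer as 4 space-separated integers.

Answer: 6 -12 3 0

Derivation:
Input: [2, -2, -1, -1]
Stage 1 (DIFF): s[0]=2, -2-2=-4, -1--2=1, -1--1=0 -> [2, -4, 1, 0]
Stage 2 (AMPLIFY 3): 2*3=6, -4*3=-12, 1*3=3, 0*3=0 -> [6, -12, 3, 0]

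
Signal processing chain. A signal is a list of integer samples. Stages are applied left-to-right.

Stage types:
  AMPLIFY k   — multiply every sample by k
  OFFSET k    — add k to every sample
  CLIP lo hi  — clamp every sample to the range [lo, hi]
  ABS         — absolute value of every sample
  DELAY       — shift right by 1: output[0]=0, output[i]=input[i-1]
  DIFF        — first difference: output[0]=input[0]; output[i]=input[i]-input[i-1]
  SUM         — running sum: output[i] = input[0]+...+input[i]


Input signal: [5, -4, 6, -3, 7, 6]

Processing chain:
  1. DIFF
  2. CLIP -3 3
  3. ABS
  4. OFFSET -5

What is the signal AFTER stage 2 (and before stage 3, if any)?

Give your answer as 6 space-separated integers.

Answer: 3 -3 3 -3 3 -1

Derivation:
Input: [5, -4, 6, -3, 7, 6]
Stage 1 (DIFF): s[0]=5, -4-5=-9, 6--4=10, -3-6=-9, 7--3=10, 6-7=-1 -> [5, -9, 10, -9, 10, -1]
Stage 2 (CLIP -3 3): clip(5,-3,3)=3, clip(-9,-3,3)=-3, clip(10,-3,3)=3, clip(-9,-3,3)=-3, clip(10,-3,3)=3, clip(-1,-3,3)=-1 -> [3, -3, 3, -3, 3, -1]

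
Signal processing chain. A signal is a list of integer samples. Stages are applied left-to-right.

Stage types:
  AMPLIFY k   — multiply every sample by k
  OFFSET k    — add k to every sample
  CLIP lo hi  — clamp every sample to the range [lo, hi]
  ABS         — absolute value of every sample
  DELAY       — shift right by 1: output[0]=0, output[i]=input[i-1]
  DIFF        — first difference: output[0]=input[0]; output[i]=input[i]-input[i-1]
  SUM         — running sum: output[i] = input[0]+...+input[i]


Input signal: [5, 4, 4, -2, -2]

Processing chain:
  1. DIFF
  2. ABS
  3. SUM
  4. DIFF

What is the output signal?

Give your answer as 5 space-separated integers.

Input: [5, 4, 4, -2, -2]
Stage 1 (DIFF): s[0]=5, 4-5=-1, 4-4=0, -2-4=-6, -2--2=0 -> [5, -1, 0, -6, 0]
Stage 2 (ABS): |5|=5, |-1|=1, |0|=0, |-6|=6, |0|=0 -> [5, 1, 0, 6, 0]
Stage 3 (SUM): sum[0..0]=5, sum[0..1]=6, sum[0..2]=6, sum[0..3]=12, sum[0..4]=12 -> [5, 6, 6, 12, 12]
Stage 4 (DIFF): s[0]=5, 6-5=1, 6-6=0, 12-6=6, 12-12=0 -> [5, 1, 0, 6, 0]

Answer: 5 1 0 6 0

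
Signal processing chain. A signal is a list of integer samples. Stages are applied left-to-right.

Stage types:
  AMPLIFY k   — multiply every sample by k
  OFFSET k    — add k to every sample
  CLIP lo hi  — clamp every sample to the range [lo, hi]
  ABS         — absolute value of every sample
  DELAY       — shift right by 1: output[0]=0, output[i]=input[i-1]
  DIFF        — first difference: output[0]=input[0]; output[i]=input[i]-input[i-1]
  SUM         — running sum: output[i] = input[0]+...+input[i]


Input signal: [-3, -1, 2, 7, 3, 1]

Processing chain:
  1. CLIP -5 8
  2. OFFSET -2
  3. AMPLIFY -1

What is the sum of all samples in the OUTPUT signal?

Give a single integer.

Input: [-3, -1, 2, 7, 3, 1]
Stage 1 (CLIP -5 8): clip(-3,-5,8)=-3, clip(-1,-5,8)=-1, clip(2,-5,8)=2, clip(7,-5,8)=7, clip(3,-5,8)=3, clip(1,-5,8)=1 -> [-3, -1, 2, 7, 3, 1]
Stage 2 (OFFSET -2): -3+-2=-5, -1+-2=-3, 2+-2=0, 7+-2=5, 3+-2=1, 1+-2=-1 -> [-5, -3, 0, 5, 1, -1]
Stage 3 (AMPLIFY -1): -5*-1=5, -3*-1=3, 0*-1=0, 5*-1=-5, 1*-1=-1, -1*-1=1 -> [5, 3, 0, -5, -1, 1]
Output sum: 3

Answer: 3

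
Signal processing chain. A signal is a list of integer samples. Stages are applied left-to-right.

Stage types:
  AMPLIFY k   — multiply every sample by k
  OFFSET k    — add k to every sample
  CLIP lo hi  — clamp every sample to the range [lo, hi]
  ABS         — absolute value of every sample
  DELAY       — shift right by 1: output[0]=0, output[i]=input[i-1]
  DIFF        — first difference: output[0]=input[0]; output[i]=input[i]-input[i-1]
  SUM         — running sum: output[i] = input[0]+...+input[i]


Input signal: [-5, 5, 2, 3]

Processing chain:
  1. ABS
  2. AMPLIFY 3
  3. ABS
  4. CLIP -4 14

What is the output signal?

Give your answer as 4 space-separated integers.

Input: [-5, 5, 2, 3]
Stage 1 (ABS): |-5|=5, |5|=5, |2|=2, |3|=3 -> [5, 5, 2, 3]
Stage 2 (AMPLIFY 3): 5*3=15, 5*3=15, 2*3=6, 3*3=9 -> [15, 15, 6, 9]
Stage 3 (ABS): |15|=15, |15|=15, |6|=6, |9|=9 -> [15, 15, 6, 9]
Stage 4 (CLIP -4 14): clip(15,-4,14)=14, clip(15,-4,14)=14, clip(6,-4,14)=6, clip(9,-4,14)=9 -> [14, 14, 6, 9]

Answer: 14 14 6 9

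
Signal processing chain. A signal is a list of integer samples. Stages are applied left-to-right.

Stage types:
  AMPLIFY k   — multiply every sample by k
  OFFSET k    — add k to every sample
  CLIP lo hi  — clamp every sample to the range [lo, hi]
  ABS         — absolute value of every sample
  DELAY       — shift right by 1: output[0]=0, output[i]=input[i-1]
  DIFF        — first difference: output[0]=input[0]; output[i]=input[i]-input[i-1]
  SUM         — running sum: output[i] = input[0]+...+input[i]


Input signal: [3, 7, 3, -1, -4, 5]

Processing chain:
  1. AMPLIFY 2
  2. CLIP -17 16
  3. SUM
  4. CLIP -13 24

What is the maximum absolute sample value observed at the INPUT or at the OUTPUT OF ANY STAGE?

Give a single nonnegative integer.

Input: [3, 7, 3, -1, -4, 5] (max |s|=7)
Stage 1 (AMPLIFY 2): 3*2=6, 7*2=14, 3*2=6, -1*2=-2, -4*2=-8, 5*2=10 -> [6, 14, 6, -2, -8, 10] (max |s|=14)
Stage 2 (CLIP -17 16): clip(6,-17,16)=6, clip(14,-17,16)=14, clip(6,-17,16)=6, clip(-2,-17,16)=-2, clip(-8,-17,16)=-8, clip(10,-17,16)=10 -> [6, 14, 6, -2, -8, 10] (max |s|=14)
Stage 3 (SUM): sum[0..0]=6, sum[0..1]=20, sum[0..2]=26, sum[0..3]=24, sum[0..4]=16, sum[0..5]=26 -> [6, 20, 26, 24, 16, 26] (max |s|=26)
Stage 4 (CLIP -13 24): clip(6,-13,24)=6, clip(20,-13,24)=20, clip(26,-13,24)=24, clip(24,-13,24)=24, clip(16,-13,24)=16, clip(26,-13,24)=24 -> [6, 20, 24, 24, 16, 24] (max |s|=24)
Overall max amplitude: 26

Answer: 26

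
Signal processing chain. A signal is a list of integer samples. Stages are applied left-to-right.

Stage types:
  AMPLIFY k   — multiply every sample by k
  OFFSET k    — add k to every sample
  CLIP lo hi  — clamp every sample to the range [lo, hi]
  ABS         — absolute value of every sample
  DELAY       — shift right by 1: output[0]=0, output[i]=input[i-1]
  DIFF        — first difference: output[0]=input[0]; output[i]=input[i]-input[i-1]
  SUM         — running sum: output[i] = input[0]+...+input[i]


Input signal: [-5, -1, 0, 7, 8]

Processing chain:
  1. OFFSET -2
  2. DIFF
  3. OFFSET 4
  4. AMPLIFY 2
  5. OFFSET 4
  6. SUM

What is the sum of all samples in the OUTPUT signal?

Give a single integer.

Input: [-5, -1, 0, 7, 8]
Stage 1 (OFFSET -2): -5+-2=-7, -1+-2=-3, 0+-2=-2, 7+-2=5, 8+-2=6 -> [-7, -3, -2, 5, 6]
Stage 2 (DIFF): s[0]=-7, -3--7=4, -2--3=1, 5--2=7, 6-5=1 -> [-7, 4, 1, 7, 1]
Stage 3 (OFFSET 4): -7+4=-3, 4+4=8, 1+4=5, 7+4=11, 1+4=5 -> [-3, 8, 5, 11, 5]
Stage 4 (AMPLIFY 2): -3*2=-6, 8*2=16, 5*2=10, 11*2=22, 5*2=10 -> [-6, 16, 10, 22, 10]
Stage 5 (OFFSET 4): -6+4=-2, 16+4=20, 10+4=14, 22+4=26, 10+4=14 -> [-2, 20, 14, 26, 14]
Stage 6 (SUM): sum[0..0]=-2, sum[0..1]=18, sum[0..2]=32, sum[0..3]=58, sum[0..4]=72 -> [-2, 18, 32, 58, 72]
Output sum: 178

Answer: 178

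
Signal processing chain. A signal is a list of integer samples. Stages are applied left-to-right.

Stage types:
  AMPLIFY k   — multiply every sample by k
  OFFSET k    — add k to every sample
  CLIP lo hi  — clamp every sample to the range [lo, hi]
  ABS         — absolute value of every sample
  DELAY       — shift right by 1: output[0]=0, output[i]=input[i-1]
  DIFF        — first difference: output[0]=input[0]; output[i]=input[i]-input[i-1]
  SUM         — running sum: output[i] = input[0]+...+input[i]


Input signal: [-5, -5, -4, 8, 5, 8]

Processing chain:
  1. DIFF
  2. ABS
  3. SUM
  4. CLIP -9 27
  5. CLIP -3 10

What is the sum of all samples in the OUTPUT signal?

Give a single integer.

Input: [-5, -5, -4, 8, 5, 8]
Stage 1 (DIFF): s[0]=-5, -5--5=0, -4--5=1, 8--4=12, 5-8=-3, 8-5=3 -> [-5, 0, 1, 12, -3, 3]
Stage 2 (ABS): |-5|=5, |0|=0, |1|=1, |12|=12, |-3|=3, |3|=3 -> [5, 0, 1, 12, 3, 3]
Stage 3 (SUM): sum[0..0]=5, sum[0..1]=5, sum[0..2]=6, sum[0..3]=18, sum[0..4]=21, sum[0..5]=24 -> [5, 5, 6, 18, 21, 24]
Stage 4 (CLIP -9 27): clip(5,-9,27)=5, clip(5,-9,27)=5, clip(6,-9,27)=6, clip(18,-9,27)=18, clip(21,-9,27)=21, clip(24,-9,27)=24 -> [5, 5, 6, 18, 21, 24]
Stage 5 (CLIP -3 10): clip(5,-3,10)=5, clip(5,-3,10)=5, clip(6,-3,10)=6, clip(18,-3,10)=10, clip(21,-3,10)=10, clip(24,-3,10)=10 -> [5, 5, 6, 10, 10, 10]
Output sum: 46

Answer: 46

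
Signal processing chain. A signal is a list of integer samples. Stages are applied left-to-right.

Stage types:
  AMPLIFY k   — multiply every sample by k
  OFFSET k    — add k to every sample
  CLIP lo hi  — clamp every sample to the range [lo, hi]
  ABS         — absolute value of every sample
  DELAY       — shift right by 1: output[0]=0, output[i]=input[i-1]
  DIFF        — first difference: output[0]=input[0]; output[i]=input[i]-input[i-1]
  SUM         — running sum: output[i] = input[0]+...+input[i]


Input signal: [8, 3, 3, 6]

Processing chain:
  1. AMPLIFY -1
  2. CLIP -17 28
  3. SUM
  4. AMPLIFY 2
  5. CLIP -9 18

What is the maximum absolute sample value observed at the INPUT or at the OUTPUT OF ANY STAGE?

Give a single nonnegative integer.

Input: [8, 3, 3, 6] (max |s|=8)
Stage 1 (AMPLIFY -1): 8*-1=-8, 3*-1=-3, 3*-1=-3, 6*-1=-6 -> [-8, -3, -3, -6] (max |s|=8)
Stage 2 (CLIP -17 28): clip(-8,-17,28)=-8, clip(-3,-17,28)=-3, clip(-3,-17,28)=-3, clip(-6,-17,28)=-6 -> [-8, -3, -3, -6] (max |s|=8)
Stage 3 (SUM): sum[0..0]=-8, sum[0..1]=-11, sum[0..2]=-14, sum[0..3]=-20 -> [-8, -11, -14, -20] (max |s|=20)
Stage 4 (AMPLIFY 2): -8*2=-16, -11*2=-22, -14*2=-28, -20*2=-40 -> [-16, -22, -28, -40] (max |s|=40)
Stage 5 (CLIP -9 18): clip(-16,-9,18)=-9, clip(-22,-9,18)=-9, clip(-28,-9,18)=-9, clip(-40,-9,18)=-9 -> [-9, -9, -9, -9] (max |s|=9)
Overall max amplitude: 40

Answer: 40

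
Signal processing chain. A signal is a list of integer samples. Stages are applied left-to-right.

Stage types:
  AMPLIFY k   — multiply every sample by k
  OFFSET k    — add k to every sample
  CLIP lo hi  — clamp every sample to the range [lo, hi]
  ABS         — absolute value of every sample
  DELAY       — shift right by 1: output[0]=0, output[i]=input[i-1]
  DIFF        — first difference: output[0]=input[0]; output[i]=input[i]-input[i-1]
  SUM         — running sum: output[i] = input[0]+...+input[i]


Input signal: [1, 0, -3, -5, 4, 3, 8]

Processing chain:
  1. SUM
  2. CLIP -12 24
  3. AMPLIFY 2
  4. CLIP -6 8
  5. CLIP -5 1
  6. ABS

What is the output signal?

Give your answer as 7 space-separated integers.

Input: [1, 0, -3, -5, 4, 3, 8]
Stage 1 (SUM): sum[0..0]=1, sum[0..1]=1, sum[0..2]=-2, sum[0..3]=-7, sum[0..4]=-3, sum[0..5]=0, sum[0..6]=8 -> [1, 1, -2, -7, -3, 0, 8]
Stage 2 (CLIP -12 24): clip(1,-12,24)=1, clip(1,-12,24)=1, clip(-2,-12,24)=-2, clip(-7,-12,24)=-7, clip(-3,-12,24)=-3, clip(0,-12,24)=0, clip(8,-12,24)=8 -> [1, 1, -2, -7, -3, 0, 8]
Stage 3 (AMPLIFY 2): 1*2=2, 1*2=2, -2*2=-4, -7*2=-14, -3*2=-6, 0*2=0, 8*2=16 -> [2, 2, -4, -14, -6, 0, 16]
Stage 4 (CLIP -6 8): clip(2,-6,8)=2, clip(2,-6,8)=2, clip(-4,-6,8)=-4, clip(-14,-6,8)=-6, clip(-6,-6,8)=-6, clip(0,-6,8)=0, clip(16,-6,8)=8 -> [2, 2, -4, -6, -6, 0, 8]
Stage 5 (CLIP -5 1): clip(2,-5,1)=1, clip(2,-5,1)=1, clip(-4,-5,1)=-4, clip(-6,-5,1)=-5, clip(-6,-5,1)=-5, clip(0,-5,1)=0, clip(8,-5,1)=1 -> [1, 1, -4, -5, -5, 0, 1]
Stage 6 (ABS): |1|=1, |1|=1, |-4|=4, |-5|=5, |-5|=5, |0|=0, |1|=1 -> [1, 1, 4, 5, 5, 0, 1]

Answer: 1 1 4 5 5 0 1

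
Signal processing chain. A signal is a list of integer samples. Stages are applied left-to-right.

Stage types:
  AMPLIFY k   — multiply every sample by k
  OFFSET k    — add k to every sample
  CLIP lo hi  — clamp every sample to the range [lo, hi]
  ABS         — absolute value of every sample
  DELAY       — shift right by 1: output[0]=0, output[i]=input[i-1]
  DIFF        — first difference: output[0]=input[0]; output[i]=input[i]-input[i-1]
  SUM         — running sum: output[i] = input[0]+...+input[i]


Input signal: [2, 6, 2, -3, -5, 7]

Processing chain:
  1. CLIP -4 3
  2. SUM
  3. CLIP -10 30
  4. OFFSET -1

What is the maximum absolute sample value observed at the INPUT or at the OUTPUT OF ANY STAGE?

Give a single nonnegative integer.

Answer: 7

Derivation:
Input: [2, 6, 2, -3, -5, 7] (max |s|=7)
Stage 1 (CLIP -4 3): clip(2,-4,3)=2, clip(6,-4,3)=3, clip(2,-4,3)=2, clip(-3,-4,3)=-3, clip(-5,-4,3)=-4, clip(7,-4,3)=3 -> [2, 3, 2, -3, -4, 3] (max |s|=4)
Stage 2 (SUM): sum[0..0]=2, sum[0..1]=5, sum[0..2]=7, sum[0..3]=4, sum[0..4]=0, sum[0..5]=3 -> [2, 5, 7, 4, 0, 3] (max |s|=7)
Stage 3 (CLIP -10 30): clip(2,-10,30)=2, clip(5,-10,30)=5, clip(7,-10,30)=7, clip(4,-10,30)=4, clip(0,-10,30)=0, clip(3,-10,30)=3 -> [2, 5, 7, 4, 0, 3] (max |s|=7)
Stage 4 (OFFSET -1): 2+-1=1, 5+-1=4, 7+-1=6, 4+-1=3, 0+-1=-1, 3+-1=2 -> [1, 4, 6, 3, -1, 2] (max |s|=6)
Overall max amplitude: 7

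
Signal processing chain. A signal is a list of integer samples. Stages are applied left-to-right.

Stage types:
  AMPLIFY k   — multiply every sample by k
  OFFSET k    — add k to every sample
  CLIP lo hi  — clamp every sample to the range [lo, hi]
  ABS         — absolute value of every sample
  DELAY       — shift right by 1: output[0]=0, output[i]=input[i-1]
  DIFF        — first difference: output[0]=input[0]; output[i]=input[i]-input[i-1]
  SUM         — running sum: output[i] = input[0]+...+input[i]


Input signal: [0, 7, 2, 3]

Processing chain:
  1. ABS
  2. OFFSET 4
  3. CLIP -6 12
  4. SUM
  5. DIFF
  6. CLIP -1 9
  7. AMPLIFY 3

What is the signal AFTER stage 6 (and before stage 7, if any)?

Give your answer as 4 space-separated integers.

Input: [0, 7, 2, 3]
Stage 1 (ABS): |0|=0, |7|=7, |2|=2, |3|=3 -> [0, 7, 2, 3]
Stage 2 (OFFSET 4): 0+4=4, 7+4=11, 2+4=6, 3+4=7 -> [4, 11, 6, 7]
Stage 3 (CLIP -6 12): clip(4,-6,12)=4, clip(11,-6,12)=11, clip(6,-6,12)=6, clip(7,-6,12)=7 -> [4, 11, 6, 7]
Stage 4 (SUM): sum[0..0]=4, sum[0..1]=15, sum[0..2]=21, sum[0..3]=28 -> [4, 15, 21, 28]
Stage 5 (DIFF): s[0]=4, 15-4=11, 21-15=6, 28-21=7 -> [4, 11, 6, 7]
Stage 6 (CLIP -1 9): clip(4,-1,9)=4, clip(11,-1,9)=9, clip(6,-1,9)=6, clip(7,-1,9)=7 -> [4, 9, 6, 7]

Answer: 4 9 6 7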